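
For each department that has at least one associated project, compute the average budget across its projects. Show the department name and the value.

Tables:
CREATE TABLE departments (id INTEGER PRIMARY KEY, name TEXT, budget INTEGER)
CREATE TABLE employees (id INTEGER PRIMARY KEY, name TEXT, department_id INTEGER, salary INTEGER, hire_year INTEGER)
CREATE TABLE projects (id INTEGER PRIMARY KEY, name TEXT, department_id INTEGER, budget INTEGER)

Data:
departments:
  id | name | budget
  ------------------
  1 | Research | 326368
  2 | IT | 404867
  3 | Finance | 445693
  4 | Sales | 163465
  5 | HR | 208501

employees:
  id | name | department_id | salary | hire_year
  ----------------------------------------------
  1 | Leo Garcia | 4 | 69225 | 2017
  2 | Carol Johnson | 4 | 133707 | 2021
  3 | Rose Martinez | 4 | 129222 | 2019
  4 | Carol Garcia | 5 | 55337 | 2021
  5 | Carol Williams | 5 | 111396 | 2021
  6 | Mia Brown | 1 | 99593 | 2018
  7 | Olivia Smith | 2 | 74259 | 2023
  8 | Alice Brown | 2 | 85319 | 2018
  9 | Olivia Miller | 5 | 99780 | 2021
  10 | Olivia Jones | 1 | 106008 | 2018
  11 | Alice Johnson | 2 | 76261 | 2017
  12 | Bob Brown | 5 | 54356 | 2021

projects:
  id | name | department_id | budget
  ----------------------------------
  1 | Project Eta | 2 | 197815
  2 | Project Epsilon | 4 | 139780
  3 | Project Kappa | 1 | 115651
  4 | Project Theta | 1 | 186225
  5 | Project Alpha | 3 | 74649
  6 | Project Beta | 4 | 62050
SELECT p.name, AVG(c.budget) AS avg_budget FROM projects c JOIN departments p ON c.department_id = p.id GROUP BY p.id, p.name

Execution result:
name | avg_budget
Research | 150938.00
IT | 197815.00
Finance | 74649.00
Sales | 100915.00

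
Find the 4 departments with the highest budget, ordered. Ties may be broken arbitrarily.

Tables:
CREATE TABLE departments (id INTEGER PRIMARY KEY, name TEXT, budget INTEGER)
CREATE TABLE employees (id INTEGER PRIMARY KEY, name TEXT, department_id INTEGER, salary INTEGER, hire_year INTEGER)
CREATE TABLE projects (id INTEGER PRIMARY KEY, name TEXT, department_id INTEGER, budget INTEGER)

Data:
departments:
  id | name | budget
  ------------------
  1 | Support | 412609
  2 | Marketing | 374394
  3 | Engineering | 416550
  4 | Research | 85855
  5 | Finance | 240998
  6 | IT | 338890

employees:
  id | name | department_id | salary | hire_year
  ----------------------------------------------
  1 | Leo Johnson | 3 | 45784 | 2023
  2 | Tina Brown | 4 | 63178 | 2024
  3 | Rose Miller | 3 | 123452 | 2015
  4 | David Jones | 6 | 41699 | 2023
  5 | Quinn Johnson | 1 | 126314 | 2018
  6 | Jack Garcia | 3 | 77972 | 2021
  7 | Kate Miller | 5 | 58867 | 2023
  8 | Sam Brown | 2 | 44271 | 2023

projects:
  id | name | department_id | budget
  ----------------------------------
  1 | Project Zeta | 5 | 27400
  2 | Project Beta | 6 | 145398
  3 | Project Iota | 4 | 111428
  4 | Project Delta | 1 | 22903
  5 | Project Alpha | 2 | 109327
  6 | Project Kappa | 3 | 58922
SELECT name, budget FROM departments ORDER BY budget DESC LIMIT 4

Execution result:
name | budget
Engineering | 416550
Support | 412609
Marketing | 374394
IT | 338890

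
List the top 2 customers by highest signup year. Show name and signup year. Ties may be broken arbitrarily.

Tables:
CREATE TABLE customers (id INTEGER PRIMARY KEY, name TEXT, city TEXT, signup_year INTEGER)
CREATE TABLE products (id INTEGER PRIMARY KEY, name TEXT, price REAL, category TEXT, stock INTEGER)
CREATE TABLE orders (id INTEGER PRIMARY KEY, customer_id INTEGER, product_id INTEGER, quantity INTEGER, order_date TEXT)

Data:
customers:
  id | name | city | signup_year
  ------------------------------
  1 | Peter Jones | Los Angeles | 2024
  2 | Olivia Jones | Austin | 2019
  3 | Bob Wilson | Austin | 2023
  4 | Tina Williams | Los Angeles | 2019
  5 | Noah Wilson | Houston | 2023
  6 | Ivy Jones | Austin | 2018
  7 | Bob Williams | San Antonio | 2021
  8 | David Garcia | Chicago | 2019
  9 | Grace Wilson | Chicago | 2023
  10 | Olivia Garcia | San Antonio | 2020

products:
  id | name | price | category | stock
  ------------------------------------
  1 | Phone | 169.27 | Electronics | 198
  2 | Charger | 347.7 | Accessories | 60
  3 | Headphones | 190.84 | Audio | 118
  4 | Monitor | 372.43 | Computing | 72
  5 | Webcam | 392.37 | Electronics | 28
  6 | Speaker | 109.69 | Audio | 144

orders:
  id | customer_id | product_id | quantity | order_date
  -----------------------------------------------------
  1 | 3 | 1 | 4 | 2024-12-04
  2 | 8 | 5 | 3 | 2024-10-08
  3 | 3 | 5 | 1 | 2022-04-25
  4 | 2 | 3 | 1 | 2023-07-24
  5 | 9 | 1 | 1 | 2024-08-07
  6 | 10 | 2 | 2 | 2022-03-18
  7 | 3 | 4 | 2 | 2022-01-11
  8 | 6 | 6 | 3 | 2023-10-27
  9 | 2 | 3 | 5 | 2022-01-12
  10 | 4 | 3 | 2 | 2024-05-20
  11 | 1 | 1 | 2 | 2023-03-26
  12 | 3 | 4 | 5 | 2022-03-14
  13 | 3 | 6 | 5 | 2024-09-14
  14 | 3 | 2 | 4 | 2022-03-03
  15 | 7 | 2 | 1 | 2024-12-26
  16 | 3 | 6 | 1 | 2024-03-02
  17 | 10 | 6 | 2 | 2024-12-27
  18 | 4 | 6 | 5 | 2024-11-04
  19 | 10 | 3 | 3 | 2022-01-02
SELECT name, signup_year FROM customers ORDER BY signup_year DESC LIMIT 2

Execution result:
name | signup_year
Peter Jones | 2024
Bob Wilson | 2023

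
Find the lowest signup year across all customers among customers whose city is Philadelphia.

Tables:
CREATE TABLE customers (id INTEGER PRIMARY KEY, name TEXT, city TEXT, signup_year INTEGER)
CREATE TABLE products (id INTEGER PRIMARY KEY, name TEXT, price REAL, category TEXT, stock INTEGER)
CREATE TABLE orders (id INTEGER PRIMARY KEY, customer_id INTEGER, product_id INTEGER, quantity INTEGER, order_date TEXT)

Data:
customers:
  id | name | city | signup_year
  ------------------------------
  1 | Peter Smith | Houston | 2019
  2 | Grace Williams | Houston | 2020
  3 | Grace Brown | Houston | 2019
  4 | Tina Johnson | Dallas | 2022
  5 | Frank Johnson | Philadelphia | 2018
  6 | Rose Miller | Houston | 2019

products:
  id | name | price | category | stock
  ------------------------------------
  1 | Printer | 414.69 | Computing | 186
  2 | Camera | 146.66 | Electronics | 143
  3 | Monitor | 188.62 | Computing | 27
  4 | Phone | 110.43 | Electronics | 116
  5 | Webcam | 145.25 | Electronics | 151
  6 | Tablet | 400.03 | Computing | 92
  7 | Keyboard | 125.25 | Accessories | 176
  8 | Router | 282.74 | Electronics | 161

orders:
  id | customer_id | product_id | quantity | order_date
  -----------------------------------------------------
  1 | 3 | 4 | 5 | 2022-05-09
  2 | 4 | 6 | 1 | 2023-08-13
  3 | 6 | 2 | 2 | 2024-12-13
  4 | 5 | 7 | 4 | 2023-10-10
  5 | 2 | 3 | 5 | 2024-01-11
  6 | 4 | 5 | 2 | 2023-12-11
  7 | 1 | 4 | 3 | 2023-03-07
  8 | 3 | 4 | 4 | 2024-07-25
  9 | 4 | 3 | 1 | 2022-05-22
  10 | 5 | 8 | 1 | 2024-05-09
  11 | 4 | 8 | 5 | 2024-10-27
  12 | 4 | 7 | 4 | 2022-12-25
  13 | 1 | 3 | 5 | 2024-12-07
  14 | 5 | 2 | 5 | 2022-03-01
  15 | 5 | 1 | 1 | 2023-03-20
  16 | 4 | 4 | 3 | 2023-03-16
SELECT MIN(signup_year) FROM customers WHERE city = 'Philadelphia'

Execution result:
2018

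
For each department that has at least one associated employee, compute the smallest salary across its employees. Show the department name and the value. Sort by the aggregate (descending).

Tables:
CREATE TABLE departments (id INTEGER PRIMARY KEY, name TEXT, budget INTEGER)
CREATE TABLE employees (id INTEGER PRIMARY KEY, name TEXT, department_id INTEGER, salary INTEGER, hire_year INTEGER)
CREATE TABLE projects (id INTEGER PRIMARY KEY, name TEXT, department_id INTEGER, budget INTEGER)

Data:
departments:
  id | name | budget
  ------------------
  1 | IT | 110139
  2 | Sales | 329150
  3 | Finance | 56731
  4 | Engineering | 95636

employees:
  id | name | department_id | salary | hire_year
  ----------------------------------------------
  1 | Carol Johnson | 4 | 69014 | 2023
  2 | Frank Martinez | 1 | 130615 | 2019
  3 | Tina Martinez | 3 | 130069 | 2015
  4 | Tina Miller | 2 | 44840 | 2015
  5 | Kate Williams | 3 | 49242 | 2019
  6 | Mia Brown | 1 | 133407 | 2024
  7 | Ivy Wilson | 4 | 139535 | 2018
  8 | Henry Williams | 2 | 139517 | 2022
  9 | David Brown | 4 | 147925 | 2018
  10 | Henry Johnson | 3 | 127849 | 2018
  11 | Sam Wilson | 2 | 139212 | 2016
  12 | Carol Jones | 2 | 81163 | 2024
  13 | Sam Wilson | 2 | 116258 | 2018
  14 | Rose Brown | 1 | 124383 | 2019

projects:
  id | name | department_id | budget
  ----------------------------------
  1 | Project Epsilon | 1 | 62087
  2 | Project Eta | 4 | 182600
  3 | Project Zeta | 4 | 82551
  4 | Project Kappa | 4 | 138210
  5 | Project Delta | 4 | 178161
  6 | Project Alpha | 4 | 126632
SELECT p.name, MIN(c.salary) AS min_salary FROM employees c JOIN departments p ON c.department_id = p.id GROUP BY p.id, p.name ORDER BY min_salary DESC

Execution result:
name | min_salary
IT | 124383
Engineering | 69014
Finance | 49242
Sales | 44840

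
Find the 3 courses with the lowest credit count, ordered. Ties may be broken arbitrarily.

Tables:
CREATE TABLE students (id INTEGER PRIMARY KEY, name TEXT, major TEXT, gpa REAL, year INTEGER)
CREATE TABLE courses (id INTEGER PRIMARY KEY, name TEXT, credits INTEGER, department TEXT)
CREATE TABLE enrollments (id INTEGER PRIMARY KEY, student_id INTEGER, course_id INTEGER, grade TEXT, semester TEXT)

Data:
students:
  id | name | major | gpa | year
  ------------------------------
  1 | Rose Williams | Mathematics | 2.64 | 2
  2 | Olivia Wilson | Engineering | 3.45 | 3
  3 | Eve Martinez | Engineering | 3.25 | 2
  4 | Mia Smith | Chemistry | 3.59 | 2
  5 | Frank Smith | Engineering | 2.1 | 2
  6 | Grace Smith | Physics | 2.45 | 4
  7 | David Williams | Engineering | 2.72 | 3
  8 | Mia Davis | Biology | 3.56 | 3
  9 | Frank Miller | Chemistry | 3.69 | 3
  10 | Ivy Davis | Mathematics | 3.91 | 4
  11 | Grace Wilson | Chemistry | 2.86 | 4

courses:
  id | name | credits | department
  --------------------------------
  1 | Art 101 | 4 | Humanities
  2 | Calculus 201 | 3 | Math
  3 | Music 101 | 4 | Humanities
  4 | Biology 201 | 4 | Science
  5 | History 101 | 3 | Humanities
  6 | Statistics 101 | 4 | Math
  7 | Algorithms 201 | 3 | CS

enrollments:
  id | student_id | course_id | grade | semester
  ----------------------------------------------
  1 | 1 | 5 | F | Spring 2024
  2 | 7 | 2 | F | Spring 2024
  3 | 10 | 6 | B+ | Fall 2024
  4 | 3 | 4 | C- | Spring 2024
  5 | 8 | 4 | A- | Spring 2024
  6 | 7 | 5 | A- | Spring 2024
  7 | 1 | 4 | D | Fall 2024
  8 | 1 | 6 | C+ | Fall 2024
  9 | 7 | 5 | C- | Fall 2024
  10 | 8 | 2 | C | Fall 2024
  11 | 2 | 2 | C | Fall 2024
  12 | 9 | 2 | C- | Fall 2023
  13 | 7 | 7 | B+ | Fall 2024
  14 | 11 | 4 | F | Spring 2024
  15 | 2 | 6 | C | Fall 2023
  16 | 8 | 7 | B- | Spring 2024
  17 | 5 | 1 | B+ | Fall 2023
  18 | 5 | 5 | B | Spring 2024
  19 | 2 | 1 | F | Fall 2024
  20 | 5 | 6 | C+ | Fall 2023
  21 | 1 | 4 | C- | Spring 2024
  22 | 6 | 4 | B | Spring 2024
SELECT name, credits FROM courses ORDER BY credits ASC LIMIT 3

Execution result:
name | credits
Calculus 201 | 3
History 101 | 3
Algorithms 201 | 3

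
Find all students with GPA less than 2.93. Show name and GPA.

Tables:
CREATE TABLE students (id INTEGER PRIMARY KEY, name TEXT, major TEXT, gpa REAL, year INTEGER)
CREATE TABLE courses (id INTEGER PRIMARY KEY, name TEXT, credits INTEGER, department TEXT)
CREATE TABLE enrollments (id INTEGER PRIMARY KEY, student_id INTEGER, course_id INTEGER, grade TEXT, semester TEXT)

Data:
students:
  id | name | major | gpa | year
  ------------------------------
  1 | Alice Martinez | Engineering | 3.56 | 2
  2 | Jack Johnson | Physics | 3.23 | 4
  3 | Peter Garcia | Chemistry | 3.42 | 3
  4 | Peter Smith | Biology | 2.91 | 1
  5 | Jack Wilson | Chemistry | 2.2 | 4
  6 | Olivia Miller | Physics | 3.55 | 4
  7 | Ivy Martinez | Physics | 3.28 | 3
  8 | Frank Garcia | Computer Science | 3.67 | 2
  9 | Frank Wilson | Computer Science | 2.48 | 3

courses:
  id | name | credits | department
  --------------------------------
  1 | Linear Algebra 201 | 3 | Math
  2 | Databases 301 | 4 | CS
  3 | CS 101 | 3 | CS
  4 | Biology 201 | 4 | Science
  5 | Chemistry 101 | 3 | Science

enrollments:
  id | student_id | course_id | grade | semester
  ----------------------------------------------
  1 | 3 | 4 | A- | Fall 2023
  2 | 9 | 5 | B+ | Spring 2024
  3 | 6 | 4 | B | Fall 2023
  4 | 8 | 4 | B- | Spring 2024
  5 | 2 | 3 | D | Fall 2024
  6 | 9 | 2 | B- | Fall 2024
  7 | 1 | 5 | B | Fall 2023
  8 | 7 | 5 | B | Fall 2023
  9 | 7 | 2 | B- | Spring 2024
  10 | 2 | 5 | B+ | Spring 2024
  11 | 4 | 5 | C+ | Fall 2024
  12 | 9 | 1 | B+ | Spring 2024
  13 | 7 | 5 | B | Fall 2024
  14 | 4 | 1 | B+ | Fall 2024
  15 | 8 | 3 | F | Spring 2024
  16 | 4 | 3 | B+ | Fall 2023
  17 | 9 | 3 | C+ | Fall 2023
SELECT name, gpa FROM students WHERE gpa < 2.93

Execution result:
name | gpa
Peter Smith | 2.91
Jack Wilson | 2.20
Frank Wilson | 2.48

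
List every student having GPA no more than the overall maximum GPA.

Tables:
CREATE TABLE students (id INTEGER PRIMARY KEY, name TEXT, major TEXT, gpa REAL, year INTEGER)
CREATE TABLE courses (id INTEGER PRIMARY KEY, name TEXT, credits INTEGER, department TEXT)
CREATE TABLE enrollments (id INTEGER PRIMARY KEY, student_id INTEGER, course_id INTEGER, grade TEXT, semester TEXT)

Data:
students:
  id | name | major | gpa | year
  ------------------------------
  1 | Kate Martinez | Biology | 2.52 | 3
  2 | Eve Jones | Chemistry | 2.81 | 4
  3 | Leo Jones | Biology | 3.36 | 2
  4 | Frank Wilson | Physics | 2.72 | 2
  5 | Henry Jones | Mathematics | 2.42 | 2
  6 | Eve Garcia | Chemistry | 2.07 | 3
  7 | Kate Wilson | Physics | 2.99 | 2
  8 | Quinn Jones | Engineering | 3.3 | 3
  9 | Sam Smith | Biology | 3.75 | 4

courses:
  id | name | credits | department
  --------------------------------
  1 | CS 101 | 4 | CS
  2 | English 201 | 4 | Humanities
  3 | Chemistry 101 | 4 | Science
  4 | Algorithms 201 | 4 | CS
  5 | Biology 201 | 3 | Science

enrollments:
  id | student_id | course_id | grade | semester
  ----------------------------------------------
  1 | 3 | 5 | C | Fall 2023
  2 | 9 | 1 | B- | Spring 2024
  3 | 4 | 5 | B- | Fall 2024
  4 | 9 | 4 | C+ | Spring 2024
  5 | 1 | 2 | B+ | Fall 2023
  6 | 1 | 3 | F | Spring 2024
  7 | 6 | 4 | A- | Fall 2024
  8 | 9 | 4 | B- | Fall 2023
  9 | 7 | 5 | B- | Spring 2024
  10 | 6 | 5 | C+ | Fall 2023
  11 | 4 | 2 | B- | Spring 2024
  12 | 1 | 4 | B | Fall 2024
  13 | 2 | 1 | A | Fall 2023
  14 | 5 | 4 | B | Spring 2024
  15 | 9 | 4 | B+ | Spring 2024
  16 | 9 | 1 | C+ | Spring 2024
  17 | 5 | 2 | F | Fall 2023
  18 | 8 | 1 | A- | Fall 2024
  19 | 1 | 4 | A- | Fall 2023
SELECT name, gpa FROM students WHERE gpa <= (SELECT MAX(gpa) FROM students)

Execution result:
name | gpa
Kate Martinez | 2.52
Eve Jones | 2.81
Leo Jones | 3.36
Frank Wilson | 2.72
Henry Jones | 2.42
Eve Garcia | 2.07
Kate Wilson | 2.99
Quinn Jones | 3.30
Sam Smith | 3.75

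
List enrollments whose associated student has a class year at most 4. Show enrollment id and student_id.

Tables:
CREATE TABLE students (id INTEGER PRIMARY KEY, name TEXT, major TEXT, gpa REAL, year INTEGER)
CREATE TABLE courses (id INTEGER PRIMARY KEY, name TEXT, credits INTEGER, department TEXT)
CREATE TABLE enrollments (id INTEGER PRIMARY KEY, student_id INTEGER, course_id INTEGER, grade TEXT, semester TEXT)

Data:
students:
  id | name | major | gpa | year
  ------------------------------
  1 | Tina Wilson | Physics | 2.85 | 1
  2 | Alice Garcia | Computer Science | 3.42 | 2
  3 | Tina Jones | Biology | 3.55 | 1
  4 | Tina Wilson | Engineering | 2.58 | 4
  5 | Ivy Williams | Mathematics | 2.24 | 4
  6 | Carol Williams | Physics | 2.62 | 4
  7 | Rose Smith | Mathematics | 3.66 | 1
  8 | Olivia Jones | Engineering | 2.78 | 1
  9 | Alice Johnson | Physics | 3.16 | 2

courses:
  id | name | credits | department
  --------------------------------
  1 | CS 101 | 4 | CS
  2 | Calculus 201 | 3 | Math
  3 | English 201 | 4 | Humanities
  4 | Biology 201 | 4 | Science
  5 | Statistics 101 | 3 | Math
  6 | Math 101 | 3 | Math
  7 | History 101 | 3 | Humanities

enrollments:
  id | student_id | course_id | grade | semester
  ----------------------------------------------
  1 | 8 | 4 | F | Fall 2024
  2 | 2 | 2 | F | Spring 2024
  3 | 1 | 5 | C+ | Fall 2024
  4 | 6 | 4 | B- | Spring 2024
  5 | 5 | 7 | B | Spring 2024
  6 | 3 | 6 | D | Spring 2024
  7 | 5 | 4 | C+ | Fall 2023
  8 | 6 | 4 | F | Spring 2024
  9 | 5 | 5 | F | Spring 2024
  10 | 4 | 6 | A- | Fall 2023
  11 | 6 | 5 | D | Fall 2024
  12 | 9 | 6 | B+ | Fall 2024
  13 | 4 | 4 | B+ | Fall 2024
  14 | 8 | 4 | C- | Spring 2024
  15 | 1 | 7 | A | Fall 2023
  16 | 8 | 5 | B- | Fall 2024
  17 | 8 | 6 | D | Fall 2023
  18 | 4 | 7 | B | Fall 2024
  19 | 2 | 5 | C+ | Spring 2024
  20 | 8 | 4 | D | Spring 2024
SELECT id, student_id FROM enrollments WHERE student_id IN (SELECT id FROM students WHERE year <= 4)

Execution result:
id | student_id
1 | 8
2 | 2
3 | 1
4 | 6
5 | 5
6 | 3
7 | 5
8 | 6
9 | 5
10 | 4
11 | 6
12 | 9
13 | 4
14 | 8
15 | 1
16 | 8
17 | 8
18 | 4
19 | 2
20 | 8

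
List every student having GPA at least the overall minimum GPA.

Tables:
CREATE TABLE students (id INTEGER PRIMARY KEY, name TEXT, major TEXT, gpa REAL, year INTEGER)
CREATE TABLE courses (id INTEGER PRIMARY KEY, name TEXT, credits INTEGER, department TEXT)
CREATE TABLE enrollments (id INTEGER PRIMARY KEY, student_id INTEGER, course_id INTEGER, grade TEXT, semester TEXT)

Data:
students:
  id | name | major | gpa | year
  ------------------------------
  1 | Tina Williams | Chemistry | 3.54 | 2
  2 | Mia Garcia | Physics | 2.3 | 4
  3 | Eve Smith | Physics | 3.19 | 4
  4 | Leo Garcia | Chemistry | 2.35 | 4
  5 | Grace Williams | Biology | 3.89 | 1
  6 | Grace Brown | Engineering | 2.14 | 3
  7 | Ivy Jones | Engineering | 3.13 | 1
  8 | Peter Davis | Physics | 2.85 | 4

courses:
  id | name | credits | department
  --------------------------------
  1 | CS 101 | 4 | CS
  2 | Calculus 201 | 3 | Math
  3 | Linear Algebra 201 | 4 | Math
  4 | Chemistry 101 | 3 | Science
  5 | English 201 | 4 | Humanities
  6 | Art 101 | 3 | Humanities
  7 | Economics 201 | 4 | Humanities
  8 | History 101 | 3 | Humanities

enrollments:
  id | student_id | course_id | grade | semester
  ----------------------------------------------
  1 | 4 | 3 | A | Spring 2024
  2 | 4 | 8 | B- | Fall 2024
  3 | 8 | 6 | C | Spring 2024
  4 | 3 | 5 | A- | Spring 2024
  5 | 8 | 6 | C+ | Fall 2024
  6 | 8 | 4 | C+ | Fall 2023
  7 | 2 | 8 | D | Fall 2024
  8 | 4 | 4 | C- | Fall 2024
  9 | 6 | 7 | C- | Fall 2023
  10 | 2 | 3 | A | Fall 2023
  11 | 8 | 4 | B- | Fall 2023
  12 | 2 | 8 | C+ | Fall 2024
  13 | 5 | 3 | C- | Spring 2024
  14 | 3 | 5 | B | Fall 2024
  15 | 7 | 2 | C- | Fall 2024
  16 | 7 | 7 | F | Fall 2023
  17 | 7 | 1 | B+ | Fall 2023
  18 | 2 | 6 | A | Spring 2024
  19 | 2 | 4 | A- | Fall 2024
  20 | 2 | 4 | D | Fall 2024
SELECT name, gpa FROM students WHERE gpa >= (SELECT MIN(gpa) FROM students)

Execution result:
name | gpa
Tina Williams | 3.54
Mia Garcia | 2.30
Eve Smith | 3.19
Leo Garcia | 2.35
Grace Williams | 3.89
Grace Brown | 2.14
Ivy Jones | 3.13
Peter Davis | 2.85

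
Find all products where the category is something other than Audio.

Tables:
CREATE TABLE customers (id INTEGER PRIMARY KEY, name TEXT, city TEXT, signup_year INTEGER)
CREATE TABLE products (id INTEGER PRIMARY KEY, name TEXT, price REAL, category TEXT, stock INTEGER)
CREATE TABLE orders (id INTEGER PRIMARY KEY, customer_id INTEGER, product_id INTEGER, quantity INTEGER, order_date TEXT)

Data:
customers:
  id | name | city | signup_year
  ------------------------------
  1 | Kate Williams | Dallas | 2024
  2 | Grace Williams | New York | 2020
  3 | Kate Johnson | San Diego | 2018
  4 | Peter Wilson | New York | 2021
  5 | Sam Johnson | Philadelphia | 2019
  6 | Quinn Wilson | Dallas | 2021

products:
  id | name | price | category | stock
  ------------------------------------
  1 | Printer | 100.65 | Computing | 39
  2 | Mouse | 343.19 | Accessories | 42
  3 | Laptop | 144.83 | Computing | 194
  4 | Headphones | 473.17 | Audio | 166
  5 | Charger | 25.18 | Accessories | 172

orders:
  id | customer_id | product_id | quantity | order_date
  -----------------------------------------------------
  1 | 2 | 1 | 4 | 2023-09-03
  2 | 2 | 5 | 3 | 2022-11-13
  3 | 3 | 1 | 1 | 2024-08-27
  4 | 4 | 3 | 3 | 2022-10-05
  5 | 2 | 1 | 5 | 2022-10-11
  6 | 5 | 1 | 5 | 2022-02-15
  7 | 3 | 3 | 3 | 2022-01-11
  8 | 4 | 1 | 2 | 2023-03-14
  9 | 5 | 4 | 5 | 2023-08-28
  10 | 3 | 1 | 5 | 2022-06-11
SELECT name, category FROM products WHERE category <> 'Audio'

Execution result:
name | category
Printer | Computing
Mouse | Accessories
Laptop | Computing
Charger | Accessories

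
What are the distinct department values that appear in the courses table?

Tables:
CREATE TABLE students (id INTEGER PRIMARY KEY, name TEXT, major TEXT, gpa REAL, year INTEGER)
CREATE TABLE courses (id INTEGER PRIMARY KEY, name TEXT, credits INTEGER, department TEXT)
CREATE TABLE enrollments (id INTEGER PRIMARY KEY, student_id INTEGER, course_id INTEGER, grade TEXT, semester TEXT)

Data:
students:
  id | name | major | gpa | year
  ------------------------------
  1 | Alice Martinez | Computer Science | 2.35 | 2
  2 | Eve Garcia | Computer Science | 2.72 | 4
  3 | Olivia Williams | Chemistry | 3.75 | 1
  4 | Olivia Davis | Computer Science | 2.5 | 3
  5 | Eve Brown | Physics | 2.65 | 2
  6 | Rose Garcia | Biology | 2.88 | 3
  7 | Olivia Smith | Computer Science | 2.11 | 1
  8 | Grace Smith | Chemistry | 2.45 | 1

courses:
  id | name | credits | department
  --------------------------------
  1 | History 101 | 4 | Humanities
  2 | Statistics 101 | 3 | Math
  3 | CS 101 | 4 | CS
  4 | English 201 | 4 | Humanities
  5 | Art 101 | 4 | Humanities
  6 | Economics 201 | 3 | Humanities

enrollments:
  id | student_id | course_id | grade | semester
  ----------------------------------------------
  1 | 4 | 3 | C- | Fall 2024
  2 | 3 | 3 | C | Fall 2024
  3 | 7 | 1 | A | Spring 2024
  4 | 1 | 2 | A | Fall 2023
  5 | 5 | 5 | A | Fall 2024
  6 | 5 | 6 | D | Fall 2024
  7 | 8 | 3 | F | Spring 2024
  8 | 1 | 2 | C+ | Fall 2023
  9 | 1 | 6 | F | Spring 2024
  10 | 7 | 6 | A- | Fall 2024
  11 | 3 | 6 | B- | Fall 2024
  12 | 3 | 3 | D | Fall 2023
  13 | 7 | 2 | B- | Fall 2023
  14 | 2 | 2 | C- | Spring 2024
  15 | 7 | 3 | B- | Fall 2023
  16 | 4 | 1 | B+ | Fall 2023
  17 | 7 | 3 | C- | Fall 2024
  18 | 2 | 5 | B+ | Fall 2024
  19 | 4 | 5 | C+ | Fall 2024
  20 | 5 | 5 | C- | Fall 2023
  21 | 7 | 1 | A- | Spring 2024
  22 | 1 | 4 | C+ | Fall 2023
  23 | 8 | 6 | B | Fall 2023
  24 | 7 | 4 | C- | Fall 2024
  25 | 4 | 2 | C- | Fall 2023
SELECT DISTINCT department FROM courses

Execution result:
department
Humanities
Math
CS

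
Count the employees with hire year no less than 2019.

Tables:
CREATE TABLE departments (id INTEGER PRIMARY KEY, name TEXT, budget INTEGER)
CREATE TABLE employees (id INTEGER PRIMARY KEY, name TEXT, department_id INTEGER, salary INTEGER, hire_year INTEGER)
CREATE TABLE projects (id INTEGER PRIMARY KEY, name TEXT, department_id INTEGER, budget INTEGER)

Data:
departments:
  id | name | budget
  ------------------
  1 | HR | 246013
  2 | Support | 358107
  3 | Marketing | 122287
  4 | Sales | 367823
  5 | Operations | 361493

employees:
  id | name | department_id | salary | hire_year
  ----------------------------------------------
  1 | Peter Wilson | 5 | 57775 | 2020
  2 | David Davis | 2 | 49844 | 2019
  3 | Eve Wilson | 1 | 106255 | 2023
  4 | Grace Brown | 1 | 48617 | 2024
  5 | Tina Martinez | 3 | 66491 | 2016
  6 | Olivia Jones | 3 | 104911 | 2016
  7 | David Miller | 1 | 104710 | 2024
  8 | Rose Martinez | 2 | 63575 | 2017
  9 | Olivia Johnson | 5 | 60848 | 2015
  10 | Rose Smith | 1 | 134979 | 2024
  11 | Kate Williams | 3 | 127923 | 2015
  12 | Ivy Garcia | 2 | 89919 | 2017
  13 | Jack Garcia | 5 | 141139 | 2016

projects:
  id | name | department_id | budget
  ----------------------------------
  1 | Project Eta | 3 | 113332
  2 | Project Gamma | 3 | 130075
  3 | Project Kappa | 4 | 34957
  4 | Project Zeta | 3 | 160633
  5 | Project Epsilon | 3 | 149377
SELECT COUNT(*) FROM employees WHERE hire_year >= 2019

Execution result:
6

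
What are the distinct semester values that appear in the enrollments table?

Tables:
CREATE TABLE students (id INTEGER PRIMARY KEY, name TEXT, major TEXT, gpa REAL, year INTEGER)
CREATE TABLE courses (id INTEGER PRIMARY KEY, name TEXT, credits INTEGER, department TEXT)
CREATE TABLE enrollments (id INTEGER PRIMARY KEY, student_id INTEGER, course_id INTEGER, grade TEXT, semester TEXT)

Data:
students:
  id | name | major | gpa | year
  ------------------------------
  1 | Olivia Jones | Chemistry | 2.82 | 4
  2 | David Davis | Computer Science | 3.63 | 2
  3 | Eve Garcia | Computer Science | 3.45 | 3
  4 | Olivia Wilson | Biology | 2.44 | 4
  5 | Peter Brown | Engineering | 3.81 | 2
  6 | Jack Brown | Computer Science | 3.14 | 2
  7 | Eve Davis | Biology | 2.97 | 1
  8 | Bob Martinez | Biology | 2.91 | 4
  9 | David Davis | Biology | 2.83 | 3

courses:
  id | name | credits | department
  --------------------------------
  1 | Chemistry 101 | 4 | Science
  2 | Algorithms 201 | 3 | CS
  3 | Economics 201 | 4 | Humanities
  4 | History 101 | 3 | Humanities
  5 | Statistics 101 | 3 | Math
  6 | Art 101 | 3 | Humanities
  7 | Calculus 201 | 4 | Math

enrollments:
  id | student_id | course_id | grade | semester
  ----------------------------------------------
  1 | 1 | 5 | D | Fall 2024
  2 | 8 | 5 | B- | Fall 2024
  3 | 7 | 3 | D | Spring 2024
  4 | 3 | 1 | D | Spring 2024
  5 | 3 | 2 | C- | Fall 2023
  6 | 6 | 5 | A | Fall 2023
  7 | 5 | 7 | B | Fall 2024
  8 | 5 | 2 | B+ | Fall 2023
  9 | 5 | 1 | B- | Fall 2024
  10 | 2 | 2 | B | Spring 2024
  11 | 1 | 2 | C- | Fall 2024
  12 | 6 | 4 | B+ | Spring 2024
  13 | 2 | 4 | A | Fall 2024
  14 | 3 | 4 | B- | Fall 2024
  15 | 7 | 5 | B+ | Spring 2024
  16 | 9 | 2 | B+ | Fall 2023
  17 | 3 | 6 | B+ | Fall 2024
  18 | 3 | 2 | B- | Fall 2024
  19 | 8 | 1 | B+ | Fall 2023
SELECT DISTINCT semester FROM enrollments

Execution result:
semester
Fall 2024
Spring 2024
Fall 2023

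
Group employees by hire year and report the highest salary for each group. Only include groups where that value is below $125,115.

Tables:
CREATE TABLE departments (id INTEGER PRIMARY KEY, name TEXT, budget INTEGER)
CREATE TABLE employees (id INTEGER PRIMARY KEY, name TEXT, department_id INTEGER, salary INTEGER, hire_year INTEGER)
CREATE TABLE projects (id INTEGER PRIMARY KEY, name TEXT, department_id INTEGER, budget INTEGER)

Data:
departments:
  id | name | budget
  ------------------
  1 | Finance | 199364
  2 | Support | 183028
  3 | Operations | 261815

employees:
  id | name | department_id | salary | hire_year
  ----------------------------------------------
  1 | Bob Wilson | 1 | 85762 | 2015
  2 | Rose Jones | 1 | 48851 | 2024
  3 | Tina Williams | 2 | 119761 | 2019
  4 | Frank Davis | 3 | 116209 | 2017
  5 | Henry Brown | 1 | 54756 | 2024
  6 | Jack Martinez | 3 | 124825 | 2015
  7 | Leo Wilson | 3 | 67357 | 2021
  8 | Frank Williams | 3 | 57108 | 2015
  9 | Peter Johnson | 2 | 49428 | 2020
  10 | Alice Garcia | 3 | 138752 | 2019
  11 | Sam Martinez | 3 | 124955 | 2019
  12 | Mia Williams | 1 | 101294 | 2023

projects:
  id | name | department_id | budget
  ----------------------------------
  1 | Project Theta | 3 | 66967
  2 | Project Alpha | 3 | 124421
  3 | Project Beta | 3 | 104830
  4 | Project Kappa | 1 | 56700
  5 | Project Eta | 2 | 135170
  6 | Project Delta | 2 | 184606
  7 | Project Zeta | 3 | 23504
SELECT hire_year, MAX(salary) AS max_salary FROM employees GROUP BY hire_year HAVING MAX(salary) < 125115

Execution result:
hire_year | max_salary
2015 | 124825
2017 | 116209
2020 | 49428
2021 | 67357
2023 | 101294
2024 | 54756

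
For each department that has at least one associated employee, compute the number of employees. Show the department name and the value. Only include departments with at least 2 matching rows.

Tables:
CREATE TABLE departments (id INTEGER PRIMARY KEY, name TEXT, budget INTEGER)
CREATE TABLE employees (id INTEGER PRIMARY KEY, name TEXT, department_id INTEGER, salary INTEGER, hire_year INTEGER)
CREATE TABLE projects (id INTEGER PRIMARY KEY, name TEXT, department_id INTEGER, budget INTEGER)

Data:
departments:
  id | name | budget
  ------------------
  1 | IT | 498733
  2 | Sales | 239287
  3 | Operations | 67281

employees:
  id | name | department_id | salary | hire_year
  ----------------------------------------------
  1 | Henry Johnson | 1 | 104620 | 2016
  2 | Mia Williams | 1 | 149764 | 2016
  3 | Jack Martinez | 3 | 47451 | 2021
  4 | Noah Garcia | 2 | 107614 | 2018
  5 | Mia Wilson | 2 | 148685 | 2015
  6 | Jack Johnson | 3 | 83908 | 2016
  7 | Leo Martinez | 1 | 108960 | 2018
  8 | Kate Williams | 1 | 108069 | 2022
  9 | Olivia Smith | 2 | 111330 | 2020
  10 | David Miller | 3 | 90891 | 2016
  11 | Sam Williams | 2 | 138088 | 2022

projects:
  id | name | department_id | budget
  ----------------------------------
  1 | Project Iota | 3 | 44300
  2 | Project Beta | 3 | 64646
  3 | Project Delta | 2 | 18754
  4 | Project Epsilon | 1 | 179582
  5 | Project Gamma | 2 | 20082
SELECT p.name, COUNT(*) AS n FROM employees c JOIN departments p ON c.department_id = p.id GROUP BY p.id, p.name HAVING COUNT(*) >= 2

Execution result:
name | n
IT | 4
Sales | 4
Operations | 3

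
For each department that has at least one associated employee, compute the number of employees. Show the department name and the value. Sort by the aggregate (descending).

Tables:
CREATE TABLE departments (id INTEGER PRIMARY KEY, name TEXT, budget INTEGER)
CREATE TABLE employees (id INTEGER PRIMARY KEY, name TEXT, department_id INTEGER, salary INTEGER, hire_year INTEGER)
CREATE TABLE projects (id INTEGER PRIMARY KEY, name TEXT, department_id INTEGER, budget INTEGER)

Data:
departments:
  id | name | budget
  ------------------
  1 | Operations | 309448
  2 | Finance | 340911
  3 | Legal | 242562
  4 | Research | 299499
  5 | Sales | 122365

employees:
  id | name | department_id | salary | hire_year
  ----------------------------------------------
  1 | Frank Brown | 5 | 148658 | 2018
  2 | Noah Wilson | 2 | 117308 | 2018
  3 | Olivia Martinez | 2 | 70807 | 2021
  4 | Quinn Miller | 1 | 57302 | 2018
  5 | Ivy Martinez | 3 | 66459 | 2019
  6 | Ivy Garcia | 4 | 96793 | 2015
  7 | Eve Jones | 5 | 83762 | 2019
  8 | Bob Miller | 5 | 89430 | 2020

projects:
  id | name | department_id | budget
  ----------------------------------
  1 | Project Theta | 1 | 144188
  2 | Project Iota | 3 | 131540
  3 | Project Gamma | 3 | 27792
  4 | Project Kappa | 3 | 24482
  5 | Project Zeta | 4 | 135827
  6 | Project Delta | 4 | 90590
SELECT p.name, COUNT(*) AS n FROM employees c JOIN departments p ON c.department_id = p.id GROUP BY p.id, p.name ORDER BY n DESC

Execution result:
name | n
Sales | 3
Finance | 2
Operations | 1
Legal | 1
Research | 1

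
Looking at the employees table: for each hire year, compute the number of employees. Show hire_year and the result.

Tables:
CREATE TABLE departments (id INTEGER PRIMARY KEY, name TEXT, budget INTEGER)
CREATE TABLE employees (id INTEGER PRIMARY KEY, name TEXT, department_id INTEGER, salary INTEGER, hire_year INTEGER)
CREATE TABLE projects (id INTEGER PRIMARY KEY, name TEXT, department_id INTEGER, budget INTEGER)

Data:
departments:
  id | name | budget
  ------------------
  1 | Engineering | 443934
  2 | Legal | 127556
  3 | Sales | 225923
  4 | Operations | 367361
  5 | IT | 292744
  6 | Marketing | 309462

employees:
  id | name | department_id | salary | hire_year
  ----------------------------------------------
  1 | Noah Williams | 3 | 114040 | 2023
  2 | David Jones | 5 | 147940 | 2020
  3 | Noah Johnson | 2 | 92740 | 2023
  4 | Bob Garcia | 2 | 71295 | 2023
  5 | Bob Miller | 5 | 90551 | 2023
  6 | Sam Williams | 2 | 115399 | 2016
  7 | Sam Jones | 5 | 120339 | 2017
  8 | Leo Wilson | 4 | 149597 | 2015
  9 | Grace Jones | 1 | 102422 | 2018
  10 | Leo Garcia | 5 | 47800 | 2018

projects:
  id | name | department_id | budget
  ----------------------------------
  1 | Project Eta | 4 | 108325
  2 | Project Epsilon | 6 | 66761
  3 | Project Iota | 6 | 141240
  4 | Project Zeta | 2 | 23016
SELECT hire_year, COUNT(*) AS n FROM employees GROUP BY hire_year

Execution result:
hire_year | n
2015 | 1
2016 | 1
2017 | 1
2018 | 2
2020 | 1
2023 | 4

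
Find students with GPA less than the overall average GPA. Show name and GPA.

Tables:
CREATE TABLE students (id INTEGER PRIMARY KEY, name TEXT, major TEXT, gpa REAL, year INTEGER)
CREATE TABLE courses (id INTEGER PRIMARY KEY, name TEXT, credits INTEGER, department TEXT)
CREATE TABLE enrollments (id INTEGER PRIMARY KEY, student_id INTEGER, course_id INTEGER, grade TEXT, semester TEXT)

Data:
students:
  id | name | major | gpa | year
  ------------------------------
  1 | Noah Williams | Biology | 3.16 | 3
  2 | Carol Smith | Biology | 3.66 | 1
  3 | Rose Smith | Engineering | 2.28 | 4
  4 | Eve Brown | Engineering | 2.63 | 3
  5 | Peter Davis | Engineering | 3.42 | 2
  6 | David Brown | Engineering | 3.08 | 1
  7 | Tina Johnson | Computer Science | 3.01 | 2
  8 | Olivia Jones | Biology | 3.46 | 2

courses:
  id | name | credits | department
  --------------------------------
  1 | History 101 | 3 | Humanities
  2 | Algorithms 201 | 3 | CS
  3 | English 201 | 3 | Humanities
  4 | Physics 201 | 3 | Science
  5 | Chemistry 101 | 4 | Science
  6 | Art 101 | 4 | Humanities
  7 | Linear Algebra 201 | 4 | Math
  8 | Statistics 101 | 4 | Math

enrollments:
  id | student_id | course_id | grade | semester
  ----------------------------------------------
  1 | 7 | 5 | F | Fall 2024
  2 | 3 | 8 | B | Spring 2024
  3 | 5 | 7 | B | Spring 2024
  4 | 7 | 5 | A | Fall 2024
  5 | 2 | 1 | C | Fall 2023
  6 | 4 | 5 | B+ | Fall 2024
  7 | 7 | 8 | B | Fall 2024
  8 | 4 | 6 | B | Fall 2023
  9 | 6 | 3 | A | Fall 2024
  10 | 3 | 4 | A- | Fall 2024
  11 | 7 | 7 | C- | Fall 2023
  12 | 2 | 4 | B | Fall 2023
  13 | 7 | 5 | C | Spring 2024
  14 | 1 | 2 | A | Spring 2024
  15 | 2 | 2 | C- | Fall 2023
SELECT name, gpa FROM students WHERE gpa < (SELECT AVG(gpa) FROM students)

Execution result:
name | gpa
Rose Smith | 2.28
Eve Brown | 2.63
David Brown | 3.08
Tina Johnson | 3.01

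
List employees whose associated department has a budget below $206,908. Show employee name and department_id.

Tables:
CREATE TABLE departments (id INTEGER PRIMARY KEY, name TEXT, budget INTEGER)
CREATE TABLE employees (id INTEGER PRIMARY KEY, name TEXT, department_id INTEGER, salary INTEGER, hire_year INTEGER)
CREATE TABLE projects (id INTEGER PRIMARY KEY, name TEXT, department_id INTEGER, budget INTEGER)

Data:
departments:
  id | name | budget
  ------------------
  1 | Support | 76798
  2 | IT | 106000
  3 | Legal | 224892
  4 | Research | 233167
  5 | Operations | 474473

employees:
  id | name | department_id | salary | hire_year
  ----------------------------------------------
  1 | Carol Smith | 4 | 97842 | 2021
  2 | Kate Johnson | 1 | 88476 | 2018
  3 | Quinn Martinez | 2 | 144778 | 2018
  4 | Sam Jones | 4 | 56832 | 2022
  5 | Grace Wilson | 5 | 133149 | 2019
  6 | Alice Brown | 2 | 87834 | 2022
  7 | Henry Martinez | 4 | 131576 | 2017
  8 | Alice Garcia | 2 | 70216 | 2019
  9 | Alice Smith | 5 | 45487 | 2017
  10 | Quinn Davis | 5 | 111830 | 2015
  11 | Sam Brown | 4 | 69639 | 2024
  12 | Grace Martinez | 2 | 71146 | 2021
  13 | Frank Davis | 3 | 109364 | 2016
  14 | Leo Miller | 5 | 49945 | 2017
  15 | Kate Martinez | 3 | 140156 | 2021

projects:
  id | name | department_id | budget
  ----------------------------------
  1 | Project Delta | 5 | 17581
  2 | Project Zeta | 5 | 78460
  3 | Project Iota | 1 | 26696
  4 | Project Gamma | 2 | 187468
SELECT name, department_id FROM employees WHERE department_id IN (SELECT id FROM departments WHERE budget < 206908)

Execution result:
name | department_id
Kate Johnson | 1
Quinn Martinez | 2
Alice Brown | 2
Alice Garcia | 2
Grace Martinez | 2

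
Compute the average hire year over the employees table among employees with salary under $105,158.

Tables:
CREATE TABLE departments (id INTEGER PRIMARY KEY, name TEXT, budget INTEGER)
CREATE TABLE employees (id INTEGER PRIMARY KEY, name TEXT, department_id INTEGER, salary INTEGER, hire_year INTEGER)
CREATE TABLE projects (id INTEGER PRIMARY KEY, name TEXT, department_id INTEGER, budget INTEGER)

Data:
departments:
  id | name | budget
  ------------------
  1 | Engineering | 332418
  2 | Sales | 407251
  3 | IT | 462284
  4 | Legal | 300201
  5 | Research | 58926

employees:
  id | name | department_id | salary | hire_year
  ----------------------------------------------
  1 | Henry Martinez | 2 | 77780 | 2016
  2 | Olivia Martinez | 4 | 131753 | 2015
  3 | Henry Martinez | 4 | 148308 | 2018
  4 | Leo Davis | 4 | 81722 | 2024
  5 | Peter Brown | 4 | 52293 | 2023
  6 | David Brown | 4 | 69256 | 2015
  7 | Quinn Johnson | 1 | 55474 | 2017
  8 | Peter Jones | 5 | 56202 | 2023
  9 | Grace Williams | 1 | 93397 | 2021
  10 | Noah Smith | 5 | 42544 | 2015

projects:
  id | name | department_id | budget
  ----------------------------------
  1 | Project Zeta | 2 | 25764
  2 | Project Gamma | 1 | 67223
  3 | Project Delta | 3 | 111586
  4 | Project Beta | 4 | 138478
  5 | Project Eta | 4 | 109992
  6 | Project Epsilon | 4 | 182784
SELECT AVG(hire_year) FROM employees WHERE salary < 105158

Execution result:
2019.25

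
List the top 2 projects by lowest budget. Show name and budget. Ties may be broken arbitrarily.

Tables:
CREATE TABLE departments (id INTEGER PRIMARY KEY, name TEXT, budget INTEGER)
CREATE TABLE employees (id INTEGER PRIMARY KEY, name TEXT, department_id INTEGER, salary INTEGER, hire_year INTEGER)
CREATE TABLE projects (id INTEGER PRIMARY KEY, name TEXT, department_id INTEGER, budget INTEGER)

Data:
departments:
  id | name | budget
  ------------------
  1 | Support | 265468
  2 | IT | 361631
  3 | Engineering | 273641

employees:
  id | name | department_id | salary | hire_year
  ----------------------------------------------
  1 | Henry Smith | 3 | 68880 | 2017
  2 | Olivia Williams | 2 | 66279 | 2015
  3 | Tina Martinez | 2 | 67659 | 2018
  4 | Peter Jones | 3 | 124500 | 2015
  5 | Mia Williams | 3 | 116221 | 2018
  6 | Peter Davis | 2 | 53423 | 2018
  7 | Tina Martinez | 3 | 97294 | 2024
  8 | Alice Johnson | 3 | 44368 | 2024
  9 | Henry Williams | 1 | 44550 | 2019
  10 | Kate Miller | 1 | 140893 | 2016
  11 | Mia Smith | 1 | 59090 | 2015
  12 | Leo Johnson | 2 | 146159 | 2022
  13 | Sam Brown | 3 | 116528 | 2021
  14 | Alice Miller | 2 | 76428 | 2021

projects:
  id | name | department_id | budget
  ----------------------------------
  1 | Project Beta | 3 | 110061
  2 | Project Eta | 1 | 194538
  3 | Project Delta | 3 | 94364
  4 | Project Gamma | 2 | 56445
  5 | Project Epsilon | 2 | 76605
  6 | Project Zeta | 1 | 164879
SELECT name, budget FROM projects ORDER BY budget ASC LIMIT 2

Execution result:
name | budget
Project Gamma | 56445
Project Epsilon | 76605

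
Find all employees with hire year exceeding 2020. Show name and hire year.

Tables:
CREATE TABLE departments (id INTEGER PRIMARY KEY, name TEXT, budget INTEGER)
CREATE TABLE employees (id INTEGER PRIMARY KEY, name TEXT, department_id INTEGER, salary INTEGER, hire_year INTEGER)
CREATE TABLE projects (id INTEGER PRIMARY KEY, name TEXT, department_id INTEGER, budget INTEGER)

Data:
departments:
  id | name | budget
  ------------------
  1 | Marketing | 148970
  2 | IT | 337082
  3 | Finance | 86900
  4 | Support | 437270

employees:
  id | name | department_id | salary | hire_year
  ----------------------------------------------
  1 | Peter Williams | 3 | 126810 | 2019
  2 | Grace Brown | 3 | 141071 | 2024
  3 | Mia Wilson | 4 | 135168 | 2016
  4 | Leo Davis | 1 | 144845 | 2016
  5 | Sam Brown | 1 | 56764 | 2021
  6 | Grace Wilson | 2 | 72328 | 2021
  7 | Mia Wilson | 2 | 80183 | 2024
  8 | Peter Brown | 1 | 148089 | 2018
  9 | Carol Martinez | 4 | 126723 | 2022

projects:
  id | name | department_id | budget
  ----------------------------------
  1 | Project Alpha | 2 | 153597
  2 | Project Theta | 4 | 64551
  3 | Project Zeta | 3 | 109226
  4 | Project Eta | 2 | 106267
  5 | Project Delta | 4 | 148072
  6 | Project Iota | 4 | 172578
SELECT name, hire_year FROM employees WHERE hire_year > 2020

Execution result:
name | hire_year
Grace Brown | 2024
Sam Brown | 2021
Grace Wilson | 2021
Mia Wilson | 2024
Carol Martinez | 2022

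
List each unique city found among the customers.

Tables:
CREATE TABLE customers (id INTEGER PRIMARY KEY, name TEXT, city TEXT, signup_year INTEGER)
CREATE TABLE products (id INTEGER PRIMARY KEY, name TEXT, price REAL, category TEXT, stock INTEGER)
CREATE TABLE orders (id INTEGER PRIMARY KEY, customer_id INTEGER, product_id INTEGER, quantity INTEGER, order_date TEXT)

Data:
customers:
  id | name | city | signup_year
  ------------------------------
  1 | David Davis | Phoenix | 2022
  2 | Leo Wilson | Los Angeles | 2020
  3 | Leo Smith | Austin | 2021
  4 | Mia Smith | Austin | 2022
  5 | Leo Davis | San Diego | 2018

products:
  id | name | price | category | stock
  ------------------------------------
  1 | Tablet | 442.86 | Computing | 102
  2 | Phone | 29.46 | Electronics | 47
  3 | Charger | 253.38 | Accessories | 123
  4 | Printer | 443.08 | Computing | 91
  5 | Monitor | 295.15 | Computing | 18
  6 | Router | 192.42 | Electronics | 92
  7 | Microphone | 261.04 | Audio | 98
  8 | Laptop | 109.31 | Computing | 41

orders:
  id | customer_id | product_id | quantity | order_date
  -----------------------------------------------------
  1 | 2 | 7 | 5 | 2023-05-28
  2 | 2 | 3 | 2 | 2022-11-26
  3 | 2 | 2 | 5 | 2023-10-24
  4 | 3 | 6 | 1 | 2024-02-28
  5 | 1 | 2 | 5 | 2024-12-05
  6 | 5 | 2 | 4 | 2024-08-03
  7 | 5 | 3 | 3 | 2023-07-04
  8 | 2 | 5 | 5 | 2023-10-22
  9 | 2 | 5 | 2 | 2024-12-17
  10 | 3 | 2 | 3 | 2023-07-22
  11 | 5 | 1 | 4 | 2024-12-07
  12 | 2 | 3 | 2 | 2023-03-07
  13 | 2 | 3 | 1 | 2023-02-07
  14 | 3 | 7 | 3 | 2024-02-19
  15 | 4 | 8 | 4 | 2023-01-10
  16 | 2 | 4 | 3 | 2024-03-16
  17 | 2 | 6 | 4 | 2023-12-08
SELECT DISTINCT city FROM customers

Execution result:
city
Phoenix
Los Angeles
Austin
San Diego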